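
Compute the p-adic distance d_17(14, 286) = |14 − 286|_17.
d_17(14, 286) = 1/17

Step 1 — x − y = 14 − 286 = -272. Step 2 — v_17(-272) = 1 (factor: -272 = −(17^1 · 16); the sign does not affect v_p). Step 3 — |x − y|_17 = 17^{-1} = 1/17.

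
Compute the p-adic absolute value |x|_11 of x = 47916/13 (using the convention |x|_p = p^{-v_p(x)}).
|47916/13|_11 = 1/1331

Step 1 — compute v_11(x) by factoring powers of 11 out of the numerator and denominator: v_11(47916/13) = 3. Step 2 — apply |x|_p = p^{-v_p(x)} = 11^{-3} = 1/1331.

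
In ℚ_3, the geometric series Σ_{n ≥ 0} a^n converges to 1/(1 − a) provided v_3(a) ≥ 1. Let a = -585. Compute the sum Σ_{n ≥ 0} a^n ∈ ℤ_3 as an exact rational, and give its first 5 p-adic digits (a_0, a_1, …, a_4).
Σ a^n = 1/(1 − a) = 1/586;  first 5 digits = (1, 0, 1, 2, 2)

v_3(a) = 2 ≥ 1, so the series converges in ℤ_3 to 1/(1 − a) = 1/(1 − (-585)) = 1/586. Expand this rational in ℤ_3: compute digits iteratively via d_i = x_i mod 3, x_{i+1} = (x_i − d_i)/3. The first 5 digits are (1, 0, 1, 2, 2).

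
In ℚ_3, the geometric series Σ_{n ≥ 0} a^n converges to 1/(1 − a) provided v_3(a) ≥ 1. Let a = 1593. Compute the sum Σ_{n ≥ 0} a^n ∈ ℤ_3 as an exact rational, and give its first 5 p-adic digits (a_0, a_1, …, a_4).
Σ a^n = 1/(1 − a) = -1/1592;  first 5 digits = (1, 0, 0, 2, 1)

v_3(a) = 3 ≥ 1, so the series converges in ℤ_3 to 1/(1 − a) = 1/(1 − 1593) = -1/1592. Expand this rational in ℤ_3: compute digits iteratively via d_i = x_i mod 3, x_{i+1} = (x_i − d_i)/3. The first 5 digits are (1, 0, 0, 2, 1).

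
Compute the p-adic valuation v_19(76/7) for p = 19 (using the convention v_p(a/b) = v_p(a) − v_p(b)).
v_19(76/7) = 1

Factor powers of 19 from the numerator and denominator of the reduced fraction: 76 = 19^1 · 4 and 7 = 19^0 · 7. Apply v_p(a/b) = v_p(a) − v_p(b): v_19(76/7) = 1 − 0 = 1.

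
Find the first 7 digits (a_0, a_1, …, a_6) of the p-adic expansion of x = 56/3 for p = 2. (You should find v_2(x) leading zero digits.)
(a_0, …, a_6) = (0, 0, 0, 1, 0, 1, 1)

v_2(56/3) = 3, so a_0 = ... = a_2 = 0. Factor out: x = 2^3 · u with u = 7/3 a unit in ℤ_2. Expand u iteratively via a_{v+i} = u_i mod 2, u_{i+1} = (u_i − a_{v+i})/2:
  u_0 = 7/3;  a_3 = 1;  u_1 = (u_0 − 1)/2 = 2/3
  u_1 = 2/3;  a_4 = 0;  u_2 = (u_1 − 0)/2 = 1/3
  u_2 = 1/3;  a_5 = 1;  u_3 = (u_2 − 1)/2 = -1/3
  u_3 = -1/3;  a_6 = 1;  u_4 = (u_3 − 1)/2 = -2/3
Digits: (0, 0, 0, 1, 0, 1, 1).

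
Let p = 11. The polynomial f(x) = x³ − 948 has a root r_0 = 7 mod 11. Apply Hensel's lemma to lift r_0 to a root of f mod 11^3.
r_2 = 491 (mod 1331)

Hensel: r_{i+1} = r_i − f(r_i)/f′(r_i) mod 11^{i+2}, where f′(x) = 3x². Iterate:
  r_0 = 7 (mod 11)
  r_1 = 7 (mod 121)
  r_2 = 491 (mod 1331)
Final: r = 491 with f(r) ≡ 0 mod 11^3.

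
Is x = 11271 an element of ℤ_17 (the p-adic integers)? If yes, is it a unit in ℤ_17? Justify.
x ∈ ℤ_17 but not a unit; v_17(x) = 2 > 0

ℤ_17 = {x ∈ ℚ_17 : v_17(x) ≥ 0} and ℤ_17^× = {x ∈ ℤ_17 : v_17(x) = 0}. Here v_17(11271) = v_17(num) − v_17(den) = 2; compare against these criteria.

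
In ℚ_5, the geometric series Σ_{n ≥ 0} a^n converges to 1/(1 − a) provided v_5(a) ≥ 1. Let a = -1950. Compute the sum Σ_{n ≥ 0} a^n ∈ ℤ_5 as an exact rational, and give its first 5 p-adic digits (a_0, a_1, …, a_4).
Σ a^n = 1/(1 − a) = 1/1951;  first 5 digits = (1, 0, 2, 4, 0)

v_5(a) = 2 ≥ 1, so the series converges in ℤ_5 to 1/(1 − a) = 1/(1 − (-1950)) = 1/1951. Expand this rational in ℤ_5: compute digits iteratively via d_i = x_i mod 5, x_{i+1} = (x_i − d_i)/5. The first 5 digits are (1, 0, 2, 4, 0).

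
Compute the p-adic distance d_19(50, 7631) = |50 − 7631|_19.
d_19(50, 7631) = 1/361

Step 1 — x − y = 50 − 7631 = -7581. Step 2 — v_19(-7581) = 2 (factor: -7581 = −(19^2 · 21); the sign does not affect v_p). Step 3 — |x − y|_19 = 19^{-2} = 1/361.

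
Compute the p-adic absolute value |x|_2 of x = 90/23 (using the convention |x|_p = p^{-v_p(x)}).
|90/23|_2 = 1/2

Step 1 — compute v_2(x) by factoring powers of 2 out of the numerator and denominator: v_2(90/23) = 1. Step 2 — apply |x|_p = p^{-v_p(x)} = 2^{-1} = 1/2.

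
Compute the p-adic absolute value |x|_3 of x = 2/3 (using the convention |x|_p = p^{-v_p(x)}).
|2/3|_3 = 3

Step 1 — compute v_3(x) by factoring powers of 3 out of the numerator and denominator: v_3(2/3) = -1. Step 2 — apply |x|_p = p^{-v_p(x)} = 3^{1} = 3.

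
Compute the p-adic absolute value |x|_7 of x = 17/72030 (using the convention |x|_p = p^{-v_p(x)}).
|17/72030|_7 = 2401

Step 1 — compute v_7(x) by factoring powers of 7 out of the numerator and denominator: v_7(17/72030) = -4. Step 2 — apply |x|_p = p^{-v_p(x)} = 7^{4} = 2401.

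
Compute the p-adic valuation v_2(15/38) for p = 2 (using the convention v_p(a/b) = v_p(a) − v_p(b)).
v_2(15/38) = -1

Factor powers of 2 from the numerator and denominator of the reduced fraction: 15 = 2^0 · 15 and 38 = 2^1 · 19. Apply v_p(a/b) = v_p(a) − v_p(b): v_2(15/38) = 0 − 1 = -1.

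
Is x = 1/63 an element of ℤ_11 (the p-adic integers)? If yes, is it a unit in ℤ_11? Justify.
x ∈ ℤ_11^× (unit); v_11(x) = 0

ℤ_11 = {x ∈ ℚ_11 : v_11(x) ≥ 0} and ℤ_11^× = {x ∈ ℤ_11 : v_11(x) = 0}. Here v_11(1/63) = v_11(num) − v_11(den) = 0; compare against these criteria.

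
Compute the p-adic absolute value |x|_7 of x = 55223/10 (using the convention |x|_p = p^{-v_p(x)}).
|55223/10|_7 = 1/2401

Step 1 — compute v_7(x) by factoring powers of 7 out of the numerator and denominator: v_7(55223/10) = 4. Step 2 — apply |x|_p = p^{-v_p(x)} = 7^{-4} = 1/2401.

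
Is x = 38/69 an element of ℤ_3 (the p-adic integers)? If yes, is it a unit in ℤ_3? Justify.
x ∉ ℤ_3 (v_3(x) = -1 < 0)

ℤ_3 = {x ∈ ℚ_3 : v_3(x) ≥ 0} and ℤ_3^× = {x ∈ ℤ_3 : v_3(x) = 0}. Here v_3(38/69) = v_3(num) − v_3(den) = -1; compare against these criteria.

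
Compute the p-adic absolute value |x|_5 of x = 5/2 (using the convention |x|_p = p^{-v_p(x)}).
|5/2|_5 = 1/5

Step 1 — compute v_5(x) by factoring powers of 5 out of the numerator and denominator: v_5(5/2) = 1. Step 2 — apply |x|_p = p^{-v_p(x)} = 5^{-1} = 1/5.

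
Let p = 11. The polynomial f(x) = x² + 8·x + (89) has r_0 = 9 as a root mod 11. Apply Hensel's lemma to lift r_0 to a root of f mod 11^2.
r_1 = 9 (mod 121)

Hensel: r_{i+1} = r_i − f(r_i)·(f′(r_i))^{-1} mod 11^{i+2}, f′(x) = 2x + 8. Iterate:
  r_0 = 9 (mod 11)
  r_1 = 9 (mod 121)
Final: r = 9 satisfies f(r) ≡ 0 mod 11^2.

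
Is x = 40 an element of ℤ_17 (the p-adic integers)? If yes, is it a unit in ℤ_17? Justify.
x ∈ ℤ_17^× (unit); v_17(x) = 0

ℤ_17 = {x ∈ ℚ_17 : v_17(x) ≥ 0} and ℤ_17^× = {x ∈ ℤ_17 : v_17(x) = 0}. Here v_17(40) = v_17(num) − v_17(den) = 0; compare against these criteria.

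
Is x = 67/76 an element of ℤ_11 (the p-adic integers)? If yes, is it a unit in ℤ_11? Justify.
x ∈ ℤ_11^× (unit); v_11(x) = 0

ℤ_11 = {x ∈ ℚ_11 : v_11(x) ≥ 0} and ℤ_11^× = {x ∈ ℤ_11 : v_11(x) = 0}. Here v_11(67/76) = v_11(num) − v_11(den) = 0; compare against these criteria.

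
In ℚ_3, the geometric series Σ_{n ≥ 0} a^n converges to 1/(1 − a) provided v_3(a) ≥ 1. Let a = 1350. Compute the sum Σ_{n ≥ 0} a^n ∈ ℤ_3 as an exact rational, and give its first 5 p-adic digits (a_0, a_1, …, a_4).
Σ a^n = 1/(1 − a) = -1/1349;  first 5 digits = (1, 0, 0, 2, 1)

v_3(a) = 3 ≥ 1, so the series converges in ℤ_3 to 1/(1 − a) = 1/(1 − 1350) = -1/1349. Expand this rational in ℤ_3: compute digits iteratively via d_i = x_i mod 3, x_{i+1} = (x_i − d_i)/3. The first 5 digits are (1, 0, 0, 2, 1).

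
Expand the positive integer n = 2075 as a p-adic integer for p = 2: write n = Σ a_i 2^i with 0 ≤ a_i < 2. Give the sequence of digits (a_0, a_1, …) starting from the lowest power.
(a_0, a_1, …) = (1, 1, 0, 1, 1, 0, 0, 0, 0, 0, 0, 1)

Repeated division by 2 gives the digits low-to-high: 2075 = 1 + 1·2^1 + 1·2^3 + 1·2^4 + 1·2^11. Digit sequence: (1, 1, 0, 1, 1, 0, 0, 0, 0, 0, 0, 1).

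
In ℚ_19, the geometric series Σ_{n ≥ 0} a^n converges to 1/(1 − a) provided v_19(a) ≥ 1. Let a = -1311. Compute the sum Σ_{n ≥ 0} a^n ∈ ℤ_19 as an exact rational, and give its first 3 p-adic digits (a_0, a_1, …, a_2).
Σ a^n = 1/(1 − a) = 1/1312;  first 3 digits = (1, 7, 7)

v_19(a) = 1 ≥ 1, so the series converges in ℤ_19 to 1/(1 − a) = 1/(1 − (-1311)) = 1/1312. Expand this rational in ℤ_19: compute digits iteratively via d_i = x_i mod 19, x_{i+1} = (x_i − d_i)/19. The first 3 digits are (1, 7, 7).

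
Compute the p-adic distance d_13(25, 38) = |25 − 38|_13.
d_13(25, 38) = 1/13

Step 1 — x − y = 25 − 38 = -13. Step 2 — v_13(-13) = 1 (factor: -13 = −(13^1 · 1); the sign does not affect v_p). Step 3 — |x − y|_13 = 13^{-1} = 1/13.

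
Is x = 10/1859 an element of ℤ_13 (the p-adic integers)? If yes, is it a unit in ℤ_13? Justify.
x ∉ ℤ_13 (v_13(x) = -2 < 0)

ℤ_13 = {x ∈ ℚ_13 : v_13(x) ≥ 0} and ℤ_13^× = {x ∈ ℤ_13 : v_13(x) = 0}. Here v_13(10/1859) = v_13(num) − v_13(den) = -2; compare against these criteria.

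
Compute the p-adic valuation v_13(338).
v_13(338) = 2

v_13(n) is the largest exponent k such that 13^k divides n. Factor out: 338 = 13^2 · 2. (Sign doesn't affect v_p.) So v_13(338) = 2.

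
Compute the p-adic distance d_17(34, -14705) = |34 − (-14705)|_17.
d_17(34, -14705) = 1/4913

Step 1 — x − y = 34 − (-14705) = 14739. Step 2 — v_17(14739) = 3 (factor: 14739 = (17^3 · 3); the sign does not affect v_p). Step 3 — |x − y|_17 = 17^{-3} = 1/4913.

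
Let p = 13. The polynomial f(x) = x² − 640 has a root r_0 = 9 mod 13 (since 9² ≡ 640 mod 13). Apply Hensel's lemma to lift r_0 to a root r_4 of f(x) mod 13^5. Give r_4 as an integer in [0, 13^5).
r_4 = 335721 (mod 371293)

Hensel's recurrence: r_{i+1} = r_i − f(r_i)·(f′(r_i))^{-1} mod 13^{i+2}, with f′(x) = 2x. Iterate:
  r_0 = 9 (mod 13)
  r_1 = 87 (mod 169)
  r_2 = 1777 (mod 2197)
  r_3 = 21550 (mod 28561)
  r_4 = 335721 (mod 371293)
Final: r_4 = 335721, and one checks f(r_4) ≡ 0 mod 13^5.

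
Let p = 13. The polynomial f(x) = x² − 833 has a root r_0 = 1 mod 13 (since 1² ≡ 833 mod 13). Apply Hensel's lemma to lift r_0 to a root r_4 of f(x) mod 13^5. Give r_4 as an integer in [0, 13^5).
r_4 = 151165 (mod 371293)

Hensel's recurrence: r_{i+1} = r_i − f(r_i)·(f′(r_i))^{-1} mod 13^{i+2}, with f′(x) = 2x. Iterate:
  r_0 = 1 (mod 13)
  r_1 = 79 (mod 169)
  r_2 = 1769 (mod 2197)
  r_3 = 8360 (mod 28561)
  r_4 = 151165 (mod 371293)
Final: r_4 = 151165, and one checks f(r_4) ≡ 0 mod 13^5.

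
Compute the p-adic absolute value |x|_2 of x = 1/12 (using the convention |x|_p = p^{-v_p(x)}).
|1/12|_2 = 4

Step 1 — compute v_2(x) by factoring powers of 2 out of the numerator and denominator: v_2(1/12) = -2. Step 2 — apply |x|_p = p^{-v_p(x)} = 2^{2} = 4.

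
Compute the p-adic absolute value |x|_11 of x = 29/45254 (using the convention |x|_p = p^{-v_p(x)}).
|29/45254|_11 = 1331

Step 1 — compute v_11(x) by factoring powers of 11 out of the numerator and denominator: v_11(29/45254) = -3. Step 2 — apply |x|_p = p^{-v_p(x)} = 11^{3} = 1331.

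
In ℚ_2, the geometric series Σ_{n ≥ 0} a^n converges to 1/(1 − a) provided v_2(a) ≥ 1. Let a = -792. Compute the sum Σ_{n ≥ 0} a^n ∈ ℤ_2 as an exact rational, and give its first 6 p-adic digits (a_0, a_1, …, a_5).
Σ a^n = 1/(1 − a) = 1/793;  first 6 digits = (1, 0, 0, 1, 0, 1)

v_2(a) = 3 ≥ 1, so the series converges in ℤ_2 to 1/(1 − a) = 1/(1 − (-792)) = 1/793. Expand this rational in ℤ_2: compute digits iteratively via d_i = x_i mod 2, x_{i+1} = (x_i − d_i)/2. The first 6 digits are (1, 0, 0, 1, 0, 1).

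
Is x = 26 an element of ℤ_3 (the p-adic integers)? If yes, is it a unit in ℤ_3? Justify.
x ∈ ℤ_3^× (unit); v_3(x) = 0

ℤ_3 = {x ∈ ℚ_3 : v_3(x) ≥ 0} and ℤ_3^× = {x ∈ ℤ_3 : v_3(x) = 0}. Here v_3(26) = v_3(num) − v_3(den) = 0; compare against these criteria.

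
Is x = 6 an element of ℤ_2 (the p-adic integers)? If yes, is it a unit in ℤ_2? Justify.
x ∈ ℤ_2 but not a unit; v_2(x) = 1 > 0

ℤ_2 = {x ∈ ℚ_2 : v_2(x) ≥ 0} and ℤ_2^× = {x ∈ ℤ_2 : v_2(x) = 0}. Here v_2(6) = v_2(num) − v_2(den) = 1; compare against these criteria.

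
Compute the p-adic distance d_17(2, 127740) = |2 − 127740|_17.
d_17(2, 127740) = 1/4913

Step 1 — x − y = 2 − 127740 = -127738. Step 2 — v_17(-127738) = 3 (factor: -127738 = −(17^3 · 26); the sign does not affect v_p). Step 3 — |x − y|_17 = 17^{-3} = 1/4913.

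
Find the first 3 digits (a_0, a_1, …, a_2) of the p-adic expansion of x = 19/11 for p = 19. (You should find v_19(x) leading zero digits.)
(a_0, …, a_2) = (0, 7, 10)

v_19(19/11) = 1, so a_0 = ... = a_0 = 0. Factor out: x = 19^1 · u with u = 1/11 a unit in ℤ_19. Expand u iteratively via a_{v+i} = u_i mod 19, u_{i+1} = (u_i − a_{v+i})/19:
  u_0 = 1/11;  a_1 = 7;  u_1 = (u_0 − 7)/19 = -4/11
  u_1 = -4/11;  a_2 = 10;  u_2 = (u_1 − 10)/19 = -6/11
Digits: (0, 7, 10).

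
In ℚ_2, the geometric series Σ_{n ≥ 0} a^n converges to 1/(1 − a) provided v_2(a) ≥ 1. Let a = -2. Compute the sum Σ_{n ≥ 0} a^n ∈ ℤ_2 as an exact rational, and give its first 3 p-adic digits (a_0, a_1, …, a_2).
Σ a^n = 1/(1 − a) = 1/3;  first 3 digits = (1, 1, 0)

v_2(a) = 1 ≥ 1, so the series converges in ℤ_2 to 1/(1 − a) = 1/(1 − (-2)) = 1/3. Expand this rational in ℤ_2: compute digits iteratively via d_i = x_i mod 2, x_{i+1} = (x_i − d_i)/2. The first 3 digits are (1, 1, 0).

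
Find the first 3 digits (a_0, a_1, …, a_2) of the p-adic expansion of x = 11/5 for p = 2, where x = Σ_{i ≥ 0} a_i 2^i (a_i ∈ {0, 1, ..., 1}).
(a_0, …, a_2) = (1, 1, 1)

v_2(11/5) = 0 (numerator and denominator both coprime to 2), so x ∈ ℤ_2^×. Compute digits iteratively via a_i = x_i mod 2, x_{i+1} = (x_i − a_i)/2, with x_0 = x:
  x_0 = 11/5;  a_0 = 1;  x_1 = (x_0 − 1)/2 = 3/5
  x_1 = 3/5;  a_1 = 1;  x_2 = (x_1 − 1)/2 = -1/5
  x_2 = -1/5;  a_2 = 1;  x_3 = (x_2 − 1)/2 = -3/5
Digits: (1, 1, 1).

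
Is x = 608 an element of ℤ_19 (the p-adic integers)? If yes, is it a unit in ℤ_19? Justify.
x ∈ ℤ_19 but not a unit; v_19(x) = 1 > 0

ℤ_19 = {x ∈ ℚ_19 : v_19(x) ≥ 0} and ℤ_19^× = {x ∈ ℤ_19 : v_19(x) = 0}. Here v_19(608) = v_19(num) − v_19(den) = 1; compare against these criteria.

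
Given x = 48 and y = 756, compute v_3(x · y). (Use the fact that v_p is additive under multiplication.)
v_3(36288) = 4

v_p(x) = 1 (factor: 48 = 3^1 · 16); v_p(y) = 3 (factor: 756 = 3^3 · 28). Additivity: v_p(xy) = v_p(x) + v_p(y) = 1 + 3 = 4. (Direct check: xy = 36288 = 3^4 · (448).)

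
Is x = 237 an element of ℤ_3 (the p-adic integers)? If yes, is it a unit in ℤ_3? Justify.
x ∈ ℤ_3 but not a unit; v_3(x) = 1 > 0

ℤ_3 = {x ∈ ℚ_3 : v_3(x) ≥ 0} and ℤ_3^× = {x ∈ ℤ_3 : v_3(x) = 0}. Here v_3(237) = v_3(num) − v_3(den) = 1; compare against these criteria.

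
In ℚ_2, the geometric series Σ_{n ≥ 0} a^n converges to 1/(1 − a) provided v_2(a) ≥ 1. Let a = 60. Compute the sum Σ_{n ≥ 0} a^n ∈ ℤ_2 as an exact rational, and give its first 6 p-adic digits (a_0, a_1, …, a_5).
Σ a^n = 1/(1 − a) = -1/59;  first 6 digits = (1, 0, 1, 1, 0, 0)

v_2(a) = 2 ≥ 1, so the series converges in ℤ_2 to 1/(1 − a) = 1/(1 − 60) = -1/59. Expand this rational in ℤ_2: compute digits iteratively via d_i = x_i mod 2, x_{i+1} = (x_i − d_i)/2. The first 6 digits are (1, 0, 1, 1, 0, 0).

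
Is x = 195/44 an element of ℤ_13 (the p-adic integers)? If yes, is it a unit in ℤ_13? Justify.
x ∈ ℤ_13 but not a unit; v_13(x) = 1 > 0

ℤ_13 = {x ∈ ℚ_13 : v_13(x) ≥ 0} and ℤ_13^× = {x ∈ ℤ_13 : v_13(x) = 0}. Here v_13(195/44) = v_13(num) − v_13(den) = 1; compare against these criteria.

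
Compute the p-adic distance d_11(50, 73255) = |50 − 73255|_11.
d_11(50, 73255) = 1/14641

Step 1 — x − y = 50 − 73255 = -73205. Step 2 — v_11(-73205) = 4 (factor: -73205 = −(11^4 · 5); the sign does not affect v_p). Step 3 — |x − y|_11 = 11^{-4} = 1/14641.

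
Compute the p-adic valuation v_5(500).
v_5(500) = 3

v_5(n) is the largest exponent k such that 5^k divides n. Factor out: 500 = 5^3 · 4. (Sign doesn't affect v_p.) So v_5(500) = 3.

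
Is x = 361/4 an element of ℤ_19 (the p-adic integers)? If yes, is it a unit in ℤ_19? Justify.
x ∈ ℤ_19 but not a unit; v_19(x) = 2 > 0

ℤ_19 = {x ∈ ℚ_19 : v_19(x) ≥ 0} and ℤ_19^× = {x ∈ ℤ_19 : v_19(x) = 0}. Here v_19(361/4) = v_19(num) − v_19(den) = 2; compare against these criteria.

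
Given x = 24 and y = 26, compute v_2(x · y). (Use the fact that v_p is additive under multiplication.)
v_2(624) = 4

v_p(x) = 3 (factor: 24 = 2^3 · 3); v_p(y) = 1 (factor: 26 = 2^1 · 13). Additivity: v_p(xy) = v_p(x) + v_p(y) = 3 + 1 = 4. (Direct check: xy = 624 = 2^4 · (39).)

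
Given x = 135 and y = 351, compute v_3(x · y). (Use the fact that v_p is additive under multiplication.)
v_3(47385) = 6

v_p(x) = 3 (factor: 135 = 3^3 · 5); v_p(y) = 3 (factor: 351 = 3^3 · 13). Additivity: v_p(xy) = v_p(x) + v_p(y) = 3 + 3 = 6. (Direct check: xy = 47385 = 3^6 · (65).)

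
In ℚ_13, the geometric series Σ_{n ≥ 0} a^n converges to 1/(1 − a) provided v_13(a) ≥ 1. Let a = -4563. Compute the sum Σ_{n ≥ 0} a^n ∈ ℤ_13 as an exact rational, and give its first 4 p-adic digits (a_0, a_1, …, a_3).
Σ a^n = 1/(1 − a) = 1/4564;  first 4 digits = (1, 0, 12, 10)

v_13(a) = 2 ≥ 1, so the series converges in ℤ_13 to 1/(1 − a) = 1/(1 − (-4563)) = 1/4564. Expand this rational in ℤ_13: compute digits iteratively via d_i = x_i mod 13, x_{i+1} = (x_i − d_i)/13. The first 4 digits are (1, 0, 12, 10).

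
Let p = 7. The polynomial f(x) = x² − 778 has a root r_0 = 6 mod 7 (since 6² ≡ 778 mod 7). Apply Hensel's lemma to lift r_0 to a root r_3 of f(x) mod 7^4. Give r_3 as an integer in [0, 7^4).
r_3 = 517 (mod 2401)

Hensel's recurrence: r_{i+1} = r_i − f(r_i)·(f′(r_i))^{-1} mod 7^{i+2}, with f′(x) = 2x. Iterate:
  r_0 = 6 (mod 7)
  r_1 = 27 (mod 49)
  r_2 = 174 (mod 343)
  r_3 = 517 (mod 2401)
Final: r_3 = 517, and one checks f(r_3) ≡ 0 mod 7^4.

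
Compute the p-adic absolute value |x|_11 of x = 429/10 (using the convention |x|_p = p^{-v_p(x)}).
|429/10|_11 = 1/11

Step 1 — compute v_11(x) by factoring powers of 11 out of the numerator and denominator: v_11(429/10) = 1. Step 2 — apply |x|_p = p^{-v_p(x)} = 11^{-1} = 1/11.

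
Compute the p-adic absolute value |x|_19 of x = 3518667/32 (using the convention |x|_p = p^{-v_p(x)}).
|3518667/32|_19 = 1/130321

Step 1 — compute v_19(x) by factoring powers of 19 out of the numerator and denominator: v_19(3518667/32) = 4. Step 2 — apply |x|_p = p^{-v_p(x)} = 19^{-4} = 1/130321.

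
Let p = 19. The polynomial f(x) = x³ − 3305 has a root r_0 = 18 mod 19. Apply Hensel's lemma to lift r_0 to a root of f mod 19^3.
r_2 = 1462 (mod 6859)

Hensel: r_{i+1} = r_i − f(r_i)/f′(r_i) mod 19^{i+2}, where f′(x) = 3x². Iterate:
  r_0 = 18 (mod 19)
  r_1 = 18 (mod 361)
  r_2 = 1462 (mod 6859)
Final: r = 1462 with f(r) ≡ 0 mod 19^3.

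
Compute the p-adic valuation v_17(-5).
v_17(-5) = 0

v_17(n) is the largest exponent k such that 17^k divides n. Factor out: -5 = -17^0 · 5. (Sign doesn't affect v_p.) So v_17(-5) = 0.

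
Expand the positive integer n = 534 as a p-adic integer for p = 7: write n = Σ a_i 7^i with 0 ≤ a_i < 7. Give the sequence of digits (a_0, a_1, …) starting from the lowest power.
(a_0, a_1, …) = (2, 6, 3, 1)

Repeated division by 7 gives the digits low-to-high: 534 = 2 + 6·7^1 + 3·7^2 + 1·7^3. Digit sequence: (2, 6, 3, 1).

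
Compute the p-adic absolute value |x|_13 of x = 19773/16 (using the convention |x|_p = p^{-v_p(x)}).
|19773/16|_13 = 1/2197

Step 1 — compute v_13(x) by factoring powers of 13 out of the numerator and denominator: v_13(19773/16) = 3. Step 2 — apply |x|_p = p^{-v_p(x)} = 13^{-3} = 1/2197.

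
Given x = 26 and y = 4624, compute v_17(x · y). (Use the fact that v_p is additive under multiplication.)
v_17(120224) = 2

v_p(x) = 0 (factor: 26 = 17^0 · 26); v_p(y) = 2 (factor: 4624 = 17^2 · 16). Additivity: v_p(xy) = v_p(x) + v_p(y) = 0 + 2 = 2. (Direct check: xy = 120224 = 17^2 · (416).)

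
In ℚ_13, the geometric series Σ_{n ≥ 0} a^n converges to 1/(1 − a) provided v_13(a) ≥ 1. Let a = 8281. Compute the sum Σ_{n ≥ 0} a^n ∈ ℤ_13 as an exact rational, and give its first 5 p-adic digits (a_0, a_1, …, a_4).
Σ a^n = 1/(1 − a) = -1/8280;  first 5 digits = (1, 0, 10, 3, 9)

v_13(a) = 2 ≥ 1, so the series converges in ℤ_13 to 1/(1 − a) = 1/(1 − 8281) = -1/8280. Expand this rational in ℤ_13: compute digits iteratively via d_i = x_i mod 13, x_{i+1} = (x_i − d_i)/13. The first 5 digits are (1, 0, 10, 3, 9).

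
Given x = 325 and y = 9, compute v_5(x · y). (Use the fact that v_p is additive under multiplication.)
v_5(2925) = 2

v_p(x) = 2 (factor: 325 = 5^2 · 13); v_p(y) = 0 (factor: 9 = 5^0 · 9). Additivity: v_p(xy) = v_p(x) + v_p(y) = 2 + 0 = 2. (Direct check: xy = 2925 = 5^2 · (117).)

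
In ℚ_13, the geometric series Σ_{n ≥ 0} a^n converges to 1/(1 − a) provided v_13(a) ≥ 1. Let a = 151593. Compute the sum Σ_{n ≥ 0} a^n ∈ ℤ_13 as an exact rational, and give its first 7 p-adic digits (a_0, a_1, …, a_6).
Σ a^n = 1/(1 − a) = -1/151592;  first 7 digits = (1, 0, 0, 4, 5, 0, 3)

v_13(a) = 3 ≥ 1, so the series converges in ℤ_13 to 1/(1 − a) = 1/(1 − 151593) = -1/151592. Expand this rational in ℤ_13: compute digits iteratively via d_i = x_i mod 13, x_{i+1} = (x_i − d_i)/13. The first 7 digits are (1, 0, 0, 4, 5, 0, 3).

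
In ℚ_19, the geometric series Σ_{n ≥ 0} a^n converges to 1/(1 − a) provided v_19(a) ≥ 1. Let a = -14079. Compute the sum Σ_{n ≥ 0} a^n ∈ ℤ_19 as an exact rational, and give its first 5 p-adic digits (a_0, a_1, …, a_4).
Σ a^n = 1/(1 − a) = 1/14080;  first 5 digits = (1, 0, 18, 16, 0)

v_19(a) = 2 ≥ 1, so the series converges in ℤ_19 to 1/(1 − a) = 1/(1 − (-14079)) = 1/14080. Expand this rational in ℤ_19: compute digits iteratively via d_i = x_i mod 19, x_{i+1} = (x_i − d_i)/19. The first 5 digits are (1, 0, 18, 16, 0).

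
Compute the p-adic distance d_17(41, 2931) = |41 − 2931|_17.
d_17(41, 2931) = 1/289

Step 1 — x − y = 41 − 2931 = -2890. Step 2 — v_17(-2890) = 2 (factor: -2890 = −(17^2 · 10); the sign does not affect v_p). Step 3 — |x − y|_17 = 17^{-2} = 1/289.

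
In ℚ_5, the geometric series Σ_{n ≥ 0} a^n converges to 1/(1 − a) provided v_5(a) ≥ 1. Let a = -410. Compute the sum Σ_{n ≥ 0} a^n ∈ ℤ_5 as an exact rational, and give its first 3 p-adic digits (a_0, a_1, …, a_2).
Σ a^n = 1/(1 − a) = 1/411;  first 3 digits = (1, 3, 2)

v_5(a) = 1 ≥ 1, so the series converges in ℤ_5 to 1/(1 − a) = 1/(1 − (-410)) = 1/411. Expand this rational in ℤ_5: compute digits iteratively via d_i = x_i mod 5, x_{i+1} = (x_i − d_i)/5. The first 3 digits are (1, 3, 2).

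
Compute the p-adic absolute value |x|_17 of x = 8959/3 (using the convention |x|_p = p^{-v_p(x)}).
|8959/3|_17 = 1/289

Step 1 — compute v_17(x) by factoring powers of 17 out of the numerator and denominator: v_17(8959/3) = 2. Step 2 — apply |x|_p = p^{-v_p(x)} = 17^{-2} = 1/289.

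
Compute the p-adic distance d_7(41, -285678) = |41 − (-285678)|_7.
d_7(41, -285678) = 1/16807

Step 1 — x − y = 41 − (-285678) = 285719. Step 2 — v_7(285719) = 5 (factor: 285719 = (7^5 · 17); the sign does not affect v_p). Step 3 — |x − y|_7 = 7^{-5} = 1/16807.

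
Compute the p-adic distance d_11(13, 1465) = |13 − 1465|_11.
d_11(13, 1465) = 1/121

Step 1 — x − y = 13 − 1465 = -1452. Step 2 — v_11(-1452) = 2 (factor: -1452 = −(11^2 · 12); the sign does not affect v_p). Step 3 — |x − y|_11 = 11^{-2} = 1/121.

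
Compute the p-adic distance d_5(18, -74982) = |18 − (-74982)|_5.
d_5(18, -74982) = 1/3125

Step 1 — x − y = 18 − (-74982) = 75000. Step 2 — v_5(75000) = 5 (factor: 75000 = (5^5 · 24); the sign does not affect v_p). Step 3 — |x − y|_5 = 5^{-5} = 1/3125.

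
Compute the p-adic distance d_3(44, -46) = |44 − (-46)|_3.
d_3(44, -46) = 1/9

Step 1 — x − y = 44 − (-46) = 90. Step 2 — v_3(90) = 2 (factor: 90 = (3^2 · 10); the sign does not affect v_p). Step 3 — |x − y|_3 = 3^{-2} = 1/9.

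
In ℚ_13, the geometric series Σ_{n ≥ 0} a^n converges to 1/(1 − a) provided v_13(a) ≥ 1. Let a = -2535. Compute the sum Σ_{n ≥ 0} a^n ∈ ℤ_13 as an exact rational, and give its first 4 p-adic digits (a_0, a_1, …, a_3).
Σ a^n = 1/(1 − a) = 1/2536;  first 4 digits = (1, 0, 11, 11)

v_13(a) = 2 ≥ 1, so the series converges in ℤ_13 to 1/(1 − a) = 1/(1 − (-2535)) = 1/2536. Expand this rational in ℤ_13: compute digits iteratively via d_i = x_i mod 13, x_{i+1} = (x_i − d_i)/13. The first 4 digits are (1, 0, 11, 11).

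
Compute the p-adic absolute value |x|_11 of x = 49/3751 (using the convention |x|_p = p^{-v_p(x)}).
|49/3751|_11 = 121

Step 1 — compute v_11(x) by factoring powers of 11 out of the numerator and denominator: v_11(49/3751) = -2. Step 2 — apply |x|_p = p^{-v_p(x)} = 11^{2} = 121.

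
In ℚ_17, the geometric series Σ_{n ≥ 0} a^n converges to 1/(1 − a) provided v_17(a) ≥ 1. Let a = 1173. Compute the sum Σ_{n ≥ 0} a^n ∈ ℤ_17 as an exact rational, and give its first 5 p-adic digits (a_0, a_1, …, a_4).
Σ a^n = 1/(1 − a) = -1/1172;  first 5 digits = (1, 1, 5, 9, 12)

v_17(a) = 1 ≥ 1, so the series converges in ℤ_17 to 1/(1 − a) = 1/(1 − 1173) = -1/1172. Expand this rational in ℤ_17: compute digits iteratively via d_i = x_i mod 17, x_{i+1} = (x_i − d_i)/17. The first 5 digits are (1, 1, 5, 9, 12).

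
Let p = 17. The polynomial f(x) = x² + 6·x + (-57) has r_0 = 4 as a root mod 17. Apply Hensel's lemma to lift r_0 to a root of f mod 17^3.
r_2 = 4526 (mod 4913)

Hensel: r_{i+1} = r_i − f(r_i)·(f′(r_i))^{-1} mod 17^{i+2}, f′(x) = 2x + 6. Iterate:
  r_0 = 4 (mod 17)
  r_1 = 191 (mod 289)
  r_2 = 4526 (mod 4913)
Final: r = 4526 satisfies f(r) ≡ 0 mod 17^3.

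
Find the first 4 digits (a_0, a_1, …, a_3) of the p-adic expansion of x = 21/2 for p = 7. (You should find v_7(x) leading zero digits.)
(a_0, …, a_3) = (0, 5, 3, 3)

v_7(21/2) = 1, so a_0 = ... = a_0 = 0. Factor out: x = 7^1 · u with u = 3/2 a unit in ℤ_7. Expand u iteratively via a_{v+i} = u_i mod 7, u_{i+1} = (u_i − a_{v+i})/7:
  u_0 = 3/2;  a_1 = 5;  u_1 = (u_0 − 5)/7 = -1/2
  u_1 = -1/2;  a_2 = 3;  u_2 = (u_1 − 3)/7 = -1/2
  u_2 = -1/2;  a_3 = 3;  u_3 = (u_2 − 3)/7 = -1/2
Digits: (0, 5, 3, 3).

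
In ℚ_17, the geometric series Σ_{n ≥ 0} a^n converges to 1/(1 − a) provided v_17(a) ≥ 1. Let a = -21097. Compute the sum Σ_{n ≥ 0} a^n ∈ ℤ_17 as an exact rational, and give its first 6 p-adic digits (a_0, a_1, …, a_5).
Σ a^n = 1/(1 − a) = 1/21098;  first 6 digits = (1, 0, 12, 12, 7, 7)

v_17(a) = 2 ≥ 1, so the series converges in ℤ_17 to 1/(1 − a) = 1/(1 − (-21097)) = 1/21098. Expand this rational in ℤ_17: compute digits iteratively via d_i = x_i mod 17, x_{i+1} = (x_i − d_i)/17. The first 6 digits are (1, 0, 12, 12, 7, 7).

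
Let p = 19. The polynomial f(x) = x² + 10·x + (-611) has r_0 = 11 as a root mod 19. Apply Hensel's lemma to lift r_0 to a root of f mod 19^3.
r_2 = 6566 (mod 6859)

Hensel: r_{i+1} = r_i − f(r_i)·(f′(r_i))^{-1} mod 19^{i+2}, f′(x) = 2x + 10. Iterate:
  r_0 = 11 (mod 19)
  r_1 = 68 (mod 361)
  r_2 = 6566 (mod 6859)
Final: r = 6566 satisfies f(r) ≡ 0 mod 19^3.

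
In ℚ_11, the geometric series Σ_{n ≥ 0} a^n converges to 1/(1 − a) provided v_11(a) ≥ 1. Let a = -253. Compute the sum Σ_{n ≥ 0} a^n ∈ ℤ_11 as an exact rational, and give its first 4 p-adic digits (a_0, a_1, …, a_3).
Σ a^n = 1/(1 − a) = 1/254;  first 4 digits = (1, 10, 9, 2)

v_11(a) = 1 ≥ 1, so the series converges in ℤ_11 to 1/(1 − a) = 1/(1 − (-253)) = 1/254. Expand this rational in ℤ_11: compute digits iteratively via d_i = x_i mod 11, x_{i+1} = (x_i − d_i)/11. The first 4 digits are (1, 10, 9, 2).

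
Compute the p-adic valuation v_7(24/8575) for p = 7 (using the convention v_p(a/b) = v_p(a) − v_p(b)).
v_7(24/8575) = -3

Factor powers of 7 from the numerator and denominator of the reduced fraction: 24 = 7^0 · 24 and 8575 = 7^3 · 25. Apply v_p(a/b) = v_p(a) − v_p(b): v_7(24/8575) = 0 − 3 = -3.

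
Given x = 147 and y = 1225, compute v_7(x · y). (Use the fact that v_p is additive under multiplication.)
v_7(180075) = 4

v_p(x) = 2 (factor: 147 = 7^2 · 3); v_p(y) = 2 (factor: 1225 = 7^2 · 25). Additivity: v_p(xy) = v_p(x) + v_p(y) = 2 + 2 = 4. (Direct check: xy = 180075 = 7^4 · (75).)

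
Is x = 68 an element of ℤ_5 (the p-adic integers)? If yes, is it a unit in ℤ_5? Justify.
x ∈ ℤ_5^× (unit); v_5(x) = 0

ℤ_5 = {x ∈ ℚ_5 : v_5(x) ≥ 0} and ℤ_5^× = {x ∈ ℤ_5 : v_5(x) = 0}. Here v_5(68) = v_5(num) − v_5(den) = 0; compare against these criteria.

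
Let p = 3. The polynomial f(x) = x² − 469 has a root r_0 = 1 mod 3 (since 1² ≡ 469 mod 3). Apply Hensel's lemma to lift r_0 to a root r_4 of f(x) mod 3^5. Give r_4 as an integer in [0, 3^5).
r_4 = 73 (mod 243)

Hensel's recurrence: r_{i+1} = r_i − f(r_i)·(f′(r_i))^{-1} mod 3^{i+2}, with f′(x) = 2x. Iterate:
  r_0 = 1 (mod 3)
  r_1 = 1 (mod 9)
  r_2 = 19 (mod 27)
  r_3 = 73 (mod 81)
  r_4 = 73 (mod 243)
Final: r_4 = 73, and one checks f(r_4) ≡ 0 mod 3^5.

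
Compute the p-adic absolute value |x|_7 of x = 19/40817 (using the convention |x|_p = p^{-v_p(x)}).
|19/40817|_7 = 2401

Step 1 — compute v_7(x) by factoring powers of 7 out of the numerator and denominator: v_7(19/40817) = -4. Step 2 — apply |x|_p = p^{-v_p(x)} = 7^{4} = 2401.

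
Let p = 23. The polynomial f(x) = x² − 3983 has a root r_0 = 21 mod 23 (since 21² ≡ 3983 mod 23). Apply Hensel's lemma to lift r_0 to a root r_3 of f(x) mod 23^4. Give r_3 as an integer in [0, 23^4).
r_3 = 200949 (mod 279841)

Hensel's recurrence: r_{i+1} = r_i − f(r_i)·(f′(r_i))^{-1} mod 23^{i+2}, with f′(x) = 2x. Iterate:
  r_0 = 21 (mod 23)
  r_1 = 458 (mod 529)
  r_2 = 6277 (mod 12167)
  r_3 = 200949 (mod 279841)
Final: r_3 = 200949, and one checks f(r_3) ≡ 0 mod 23^4.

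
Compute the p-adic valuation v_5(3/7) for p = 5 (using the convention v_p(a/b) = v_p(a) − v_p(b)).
v_5(3/7) = 0

Factor powers of 5 from the numerator and denominator of the reduced fraction: 3 = 5^0 · 3 and 7 = 5^0 · 7. Apply v_p(a/b) = v_p(a) − v_p(b): v_5(3/7) = 0 − 0 = 0.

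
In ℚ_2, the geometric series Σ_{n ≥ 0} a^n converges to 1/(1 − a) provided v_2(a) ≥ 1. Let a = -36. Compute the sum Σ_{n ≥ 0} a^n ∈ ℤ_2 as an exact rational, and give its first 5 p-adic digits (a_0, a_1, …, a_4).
Σ a^n = 1/(1 − a) = 1/37;  first 5 digits = (1, 0, 1, 1, 0)

v_2(a) = 2 ≥ 1, so the series converges in ℤ_2 to 1/(1 − a) = 1/(1 − (-36)) = 1/37. Expand this rational in ℤ_2: compute digits iteratively via d_i = x_i mod 2, x_{i+1} = (x_i − d_i)/2. The first 5 digits are (1, 0, 1, 1, 0).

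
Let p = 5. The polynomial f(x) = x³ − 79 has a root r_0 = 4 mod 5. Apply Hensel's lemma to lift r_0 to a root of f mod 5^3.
r_2 = 84 (mod 125)

Hensel: r_{i+1} = r_i − f(r_i)/f′(r_i) mod 5^{i+2}, where f′(x) = 3x². Iterate:
  r_0 = 4 (mod 5)
  r_1 = 9 (mod 25)
  r_2 = 84 (mod 125)
Final: r = 84 with f(r) ≡ 0 mod 5^3.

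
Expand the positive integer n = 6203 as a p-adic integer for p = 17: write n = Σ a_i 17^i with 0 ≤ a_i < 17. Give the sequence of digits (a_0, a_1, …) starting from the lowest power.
(a_0, a_1, …) = (15, 7, 4, 1)

Repeated division by 17 gives the digits low-to-high: 6203 = 15 + 7·17^1 + 4·17^2 + 1·17^3. Digit sequence: (15, 7, 4, 1).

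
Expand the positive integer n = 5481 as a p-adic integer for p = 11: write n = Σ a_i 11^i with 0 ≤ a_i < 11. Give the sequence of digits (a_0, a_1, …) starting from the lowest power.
(a_0, a_1, …) = (3, 3, 1, 4)

Repeated division by 11 gives the digits low-to-high: 5481 = 3 + 3·11^1 + 1·11^2 + 4·11^3. Digit sequence: (3, 3, 1, 4).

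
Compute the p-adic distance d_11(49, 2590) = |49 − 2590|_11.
d_11(49, 2590) = 1/121

Step 1 — x − y = 49 − 2590 = -2541. Step 2 — v_11(-2541) = 2 (factor: -2541 = −(11^2 · 21); the sign does not affect v_p). Step 3 — |x − y|_11 = 11^{-2} = 1/121.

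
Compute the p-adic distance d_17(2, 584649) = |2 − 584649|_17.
d_17(2, 584649) = 1/83521

Step 1 — x − y = 2 − 584649 = -584647. Step 2 — v_17(-584647) = 4 (factor: -584647 = −(17^4 · 7); the sign does not affect v_p). Step 3 — |x − y|_17 = 17^{-4} = 1/83521.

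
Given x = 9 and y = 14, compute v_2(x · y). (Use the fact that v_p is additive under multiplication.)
v_2(126) = 1

v_p(x) = 0 (factor: 9 = 2^0 · 9); v_p(y) = 1 (factor: 14 = 2^1 · 7). Additivity: v_p(xy) = v_p(x) + v_p(y) = 0 + 1 = 1. (Direct check: xy = 126 = 2^1 · (63).)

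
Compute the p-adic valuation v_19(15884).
v_19(15884) = 2

v_19(n) is the largest exponent k such that 19^k divides n. Factor out: 15884 = 19^2 · 44. (Sign doesn't affect v_p.) So v_19(15884) = 2.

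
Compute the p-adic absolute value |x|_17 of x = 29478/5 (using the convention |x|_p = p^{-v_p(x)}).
|29478/5|_17 = 1/4913

Step 1 — compute v_17(x) by factoring powers of 17 out of the numerator and denominator: v_17(29478/5) = 3. Step 2 — apply |x|_p = p^{-v_p(x)} = 17^{-3} = 1/4913.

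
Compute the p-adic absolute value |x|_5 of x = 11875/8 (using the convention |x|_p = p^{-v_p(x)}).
|11875/8|_5 = 1/625

Step 1 — compute v_5(x) by factoring powers of 5 out of the numerator and denominator: v_5(11875/8) = 4. Step 2 — apply |x|_p = p^{-v_p(x)} = 5^{-4} = 1/625.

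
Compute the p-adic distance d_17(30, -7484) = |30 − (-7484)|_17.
d_17(30, -7484) = 1/289

Step 1 — x − y = 30 − (-7484) = 7514. Step 2 — v_17(7514) = 2 (factor: 7514 = (17^2 · 26); the sign does not affect v_p). Step 3 — |x − y|_17 = 17^{-2} = 1/289.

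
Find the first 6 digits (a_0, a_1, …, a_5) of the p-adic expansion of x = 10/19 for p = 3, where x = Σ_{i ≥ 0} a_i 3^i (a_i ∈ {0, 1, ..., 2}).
(a_0, …, a_5) = (1, 0, 2, 2, 1, 0)

v_3(10/19) = 0 (numerator and denominator both coprime to 3), so x ∈ ℤ_3^×. Compute digits iteratively via a_i = x_i mod 3, x_{i+1} = (x_i − a_i)/3, with x_0 = x:
  x_0 = 10/19;  a_0 = 1;  x_1 = (x_0 − 1)/3 = -3/19
  x_1 = -3/19;  a_1 = 0;  x_2 = (x_1 − 0)/3 = -1/19
  x_2 = -1/19;  a_2 = 2;  x_3 = (x_2 − 2)/3 = -13/19
  x_3 = -13/19;  a_3 = 2;  x_4 = (x_3 − 2)/3 = -17/19
  x_4 = -17/19;  a_4 = 1;  x_5 = (x_4 − 1)/3 = -12/19
  x_5 = -12/19;  a_5 = 0;  x_6 = (x_5 − 0)/3 = -4/19
Digits: (1, 0, 2, 2, 1, 0).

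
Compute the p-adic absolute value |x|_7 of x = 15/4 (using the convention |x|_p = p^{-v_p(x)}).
|15/4|_7 = 1

Step 1 — compute v_7(x) by factoring powers of 7 out of the numerator and denominator: v_7(15/4) = 0. Step 2 — apply |x|_p = p^{-v_p(x)} = 7^{0} = 1.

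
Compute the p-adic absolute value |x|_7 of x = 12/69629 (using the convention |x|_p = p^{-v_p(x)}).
|12/69629|_7 = 2401

Step 1 — compute v_7(x) by factoring powers of 7 out of the numerator and denominator: v_7(12/69629) = -4. Step 2 — apply |x|_p = p^{-v_p(x)} = 7^{4} = 2401.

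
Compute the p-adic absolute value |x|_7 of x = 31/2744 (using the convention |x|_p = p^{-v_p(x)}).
|31/2744|_7 = 343

Step 1 — compute v_7(x) by factoring powers of 7 out of the numerator and denominator: v_7(31/2744) = -3. Step 2 — apply |x|_p = p^{-v_p(x)} = 7^{3} = 343.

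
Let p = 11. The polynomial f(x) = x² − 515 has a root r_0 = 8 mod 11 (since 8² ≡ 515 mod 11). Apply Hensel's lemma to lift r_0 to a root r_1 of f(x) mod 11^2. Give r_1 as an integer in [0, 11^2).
r_1 = 74 (mod 121)

Hensel's recurrence: r_{i+1} = r_i − f(r_i)·(f′(r_i))^{-1} mod 11^{i+2}, with f′(x) = 2x. Iterate:
  r_0 = 8 (mod 11)
  r_1 = 74 (mod 121)
Final: r_1 = 74, and one checks f(r_1) ≡ 0 mod 11^2.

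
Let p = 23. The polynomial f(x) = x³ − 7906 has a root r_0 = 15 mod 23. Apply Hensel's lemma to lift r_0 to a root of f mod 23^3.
r_2 = 3557 (mod 12167)

Hensel: r_{i+1} = r_i − f(r_i)/f′(r_i) mod 23^{i+2}, where f′(x) = 3x². Iterate:
  r_0 = 15 (mod 23)
  r_1 = 383 (mod 529)
  r_2 = 3557 (mod 12167)
Final: r = 3557 with f(r) ≡ 0 mod 23^3.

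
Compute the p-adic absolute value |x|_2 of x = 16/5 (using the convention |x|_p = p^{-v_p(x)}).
|16/5|_2 = 1/16

Step 1 — compute v_2(x) by factoring powers of 2 out of the numerator and denominator: v_2(16/5) = 4. Step 2 — apply |x|_p = p^{-v_p(x)} = 2^{-4} = 1/16.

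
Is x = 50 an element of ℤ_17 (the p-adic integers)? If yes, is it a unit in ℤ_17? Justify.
x ∈ ℤ_17^× (unit); v_17(x) = 0

ℤ_17 = {x ∈ ℚ_17 : v_17(x) ≥ 0} and ℤ_17^× = {x ∈ ℤ_17 : v_17(x) = 0}. Here v_17(50) = v_17(num) − v_17(den) = 0; compare against these criteria.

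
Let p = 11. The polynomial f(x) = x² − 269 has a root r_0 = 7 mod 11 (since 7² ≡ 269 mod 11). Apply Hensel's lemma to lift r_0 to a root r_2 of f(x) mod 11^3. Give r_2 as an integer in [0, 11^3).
r_2 = 40 (mod 1331)

Hensel's recurrence: r_{i+1} = r_i − f(r_i)·(f′(r_i))^{-1} mod 11^{i+2}, with f′(x) = 2x. Iterate:
  r_0 = 7 (mod 11)
  r_1 = 40 (mod 121)
  r_2 = 40 (mod 1331)
Final: r_2 = 40, and one checks f(r_2) ≡ 0 mod 11^3.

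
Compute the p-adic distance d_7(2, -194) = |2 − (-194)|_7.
d_7(2, -194) = 1/49

Step 1 — x − y = 2 − (-194) = 196. Step 2 — v_7(196) = 2 (factor: 196 = (7^2 · 4); the sign does not affect v_p). Step 3 — |x − y|_7 = 7^{-2} = 1/49.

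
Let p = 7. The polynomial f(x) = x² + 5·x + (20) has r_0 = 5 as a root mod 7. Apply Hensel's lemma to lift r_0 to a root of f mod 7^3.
r_2 = 131 (mod 343)

Hensel: r_{i+1} = r_i − f(r_i)·(f′(r_i))^{-1} mod 7^{i+2}, f′(x) = 2x + 5. Iterate:
  r_0 = 5 (mod 7)
  r_1 = 33 (mod 49)
  r_2 = 131 (mod 343)
Final: r = 131 satisfies f(r) ≡ 0 mod 7^3.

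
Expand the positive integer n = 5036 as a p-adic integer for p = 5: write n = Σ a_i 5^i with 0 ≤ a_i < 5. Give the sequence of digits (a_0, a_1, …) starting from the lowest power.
(a_0, a_1, …) = (1, 2, 1, 0, 3, 1)

Repeated division by 5 gives the digits low-to-high: 5036 = 1 + 2·5^1 + 1·5^2 + 3·5^4 + 1·5^5. Digit sequence: (1, 2, 1, 0, 3, 1).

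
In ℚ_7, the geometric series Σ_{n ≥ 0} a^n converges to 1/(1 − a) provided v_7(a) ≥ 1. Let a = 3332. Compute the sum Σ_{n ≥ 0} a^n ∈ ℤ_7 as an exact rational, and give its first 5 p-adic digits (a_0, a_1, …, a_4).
Σ a^n = 1/(1 − a) = -1/3331;  first 5 digits = (1, 0, 5, 2, 5)

v_7(a) = 2 ≥ 1, so the series converges in ℤ_7 to 1/(1 − a) = 1/(1 − 3332) = -1/3331. Expand this rational in ℤ_7: compute digits iteratively via d_i = x_i mod 7, x_{i+1} = (x_i − d_i)/7. The first 5 digits are (1, 0, 5, 2, 5).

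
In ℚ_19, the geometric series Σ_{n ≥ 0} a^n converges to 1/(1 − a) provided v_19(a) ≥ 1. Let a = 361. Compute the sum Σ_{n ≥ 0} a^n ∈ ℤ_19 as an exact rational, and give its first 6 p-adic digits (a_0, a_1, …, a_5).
Σ a^n = 1/(1 − a) = -1/360;  first 6 digits = (1, 0, 1, 0, 1, 0)

v_19(a) = 2 ≥ 1, so the series converges in ℤ_19 to 1/(1 − a) = 1/(1 − 361) = -1/360. Expand this rational in ℤ_19: compute digits iteratively via d_i = x_i mod 19, x_{i+1} = (x_i − d_i)/19. The first 6 digits are (1, 0, 1, 0, 1, 0).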